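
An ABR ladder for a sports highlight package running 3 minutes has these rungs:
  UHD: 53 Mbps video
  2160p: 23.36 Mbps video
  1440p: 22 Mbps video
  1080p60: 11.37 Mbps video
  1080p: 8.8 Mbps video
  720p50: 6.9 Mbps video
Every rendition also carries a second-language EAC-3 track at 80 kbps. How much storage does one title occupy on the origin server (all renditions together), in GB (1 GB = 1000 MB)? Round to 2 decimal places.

2.83 GB

3 min = 180 s
Audio: 80 kbps = 0.080 Mbps.
Sum of rendition bitrates: (53+0.080) + (23.36+0.080) + (22+0.080) + (11.37+0.080) + (8.8+0.080) + (6.9+0.080) = 125.910 Mbps.
× 180 s = 22,664 Mb = 2,833 MB = 2.833 GB.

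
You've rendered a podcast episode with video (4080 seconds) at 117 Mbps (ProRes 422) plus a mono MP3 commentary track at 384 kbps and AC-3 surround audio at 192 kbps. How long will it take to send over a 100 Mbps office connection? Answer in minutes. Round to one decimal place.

80.0 minutes

Audio total: 384 + 192 = 576 kbps = 0.576 Mbps.
Total bitrate: 117.576 Mbps.
File: 117.576 Mbps × 4080 s = 479710.1 Mb.
At 100 Mbps: 479710.1 / 100 = 4797.1 s ≈ 80 minutes.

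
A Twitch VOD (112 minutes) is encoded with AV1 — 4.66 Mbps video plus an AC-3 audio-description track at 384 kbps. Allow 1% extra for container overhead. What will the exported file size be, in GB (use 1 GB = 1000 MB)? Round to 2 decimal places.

112 min = 6720 s
Audio: 384 kbps = 0.384 Mbps.
Total bitrate: 4.66 + 0.384 = 5.044 Mbps.
Stream data: 5.044 Mbps × 6720 s = 33895.7 Mb.
With 1% container overhead: ×1.01.
34,235 Mb ÷ 8 = 4,279 MB → 4.279 GB.

4.28 GB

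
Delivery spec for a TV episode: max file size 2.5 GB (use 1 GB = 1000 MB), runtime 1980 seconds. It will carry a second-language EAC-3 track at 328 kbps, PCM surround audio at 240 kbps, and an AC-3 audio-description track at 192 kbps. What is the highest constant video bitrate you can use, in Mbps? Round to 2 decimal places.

9.34 Mbps

Budget: 2.5 GB = 20000.0 Mb.
Total bitrate budget: 20000.0 Mb / 1980 s = 10.101 Mbps.
Audio total: 328 + 240 + 192 = 760 kbps = 0.760 Mbps.
Video: 10.101 − 0.760 = 9.341 Mbps.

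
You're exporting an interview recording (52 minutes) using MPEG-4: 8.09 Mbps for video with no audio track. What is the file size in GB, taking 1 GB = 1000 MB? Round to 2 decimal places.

52 min = 3120 s
Total bitrate: 8.09 Mbps.
Stream data: 8.090 Mbps × 3120 s = 25240.8 Mb.
25,241 Mb ÷ 8 = 3,155 MB → 3.155 GB.

3.16 GB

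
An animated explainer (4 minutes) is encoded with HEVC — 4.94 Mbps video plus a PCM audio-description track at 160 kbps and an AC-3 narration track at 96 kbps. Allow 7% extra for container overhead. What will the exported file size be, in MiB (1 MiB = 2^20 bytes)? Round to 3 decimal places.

159.065 MiB

4 min = 240 s
Audio total: 160 + 96 = 256 kbps = 0.256 Mbps.
Total bitrate: 4.94 + 0.256 = 5.196 Mbps.
Stream data: 5.196 Mbps × 240 s = 1247.0 Mb.
With 7% container overhead: ×1.07.
1,334 Mb = 166,791,600 bytes ÷ 1,048,576 = 159.1 MiB.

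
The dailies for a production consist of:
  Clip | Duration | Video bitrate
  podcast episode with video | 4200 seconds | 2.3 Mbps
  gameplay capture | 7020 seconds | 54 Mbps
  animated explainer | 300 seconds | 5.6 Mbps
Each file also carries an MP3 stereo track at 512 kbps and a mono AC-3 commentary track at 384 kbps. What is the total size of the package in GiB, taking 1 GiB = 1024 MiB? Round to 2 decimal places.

Audio total: 512 + 384 = 896 kbps = 0.896 Mbps.
podcast episode with video: 3.196 Mbps × 4200 s = 13423.2 Mb
gameplay capture: 54.896 Mbps × 7020 s = 385369.9 Mb
animated explainer: 6.496 Mbps × 300 s = 1948.8 Mb
Total: 400741.9 Mb = 50092.7 MB.
= 46.65 GiB.

46.65 GiB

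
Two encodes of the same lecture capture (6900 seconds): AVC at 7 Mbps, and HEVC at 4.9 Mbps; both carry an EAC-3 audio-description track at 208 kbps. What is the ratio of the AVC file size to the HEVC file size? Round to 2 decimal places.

Audio: 208 kbps = 0.208 Mbps.
AVC: 7.208 Mbps × 6900 s = 49735.2 Mb = 5.790 GiB.
HEVC: 5.108 Mbps × 6900 s = 35245.2 Mb = 4.103 GiB.
Ratio: 5.790 / 4.103 = 1.411.

1.41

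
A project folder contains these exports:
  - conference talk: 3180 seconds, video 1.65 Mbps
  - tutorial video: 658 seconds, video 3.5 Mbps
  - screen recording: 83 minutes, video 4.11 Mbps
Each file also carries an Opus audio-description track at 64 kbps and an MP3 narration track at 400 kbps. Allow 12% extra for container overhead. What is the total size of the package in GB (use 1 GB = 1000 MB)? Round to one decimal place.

4.5 GB

Audio total: 64 + 400 = 464 kbps = 0.464 Mbps.
conference talk: 2.114 Mbps × 3180 s × 1.12 = 7529.2 Mb
tutorial video: 3.964 Mbps × 658 s × 1.12 = 2921.3 Mb
screen recording: 4.574 Mbps × 4980 s × 1.12 = 25511.9 Mb
Total: 35962.5 Mb = 4495.3 MB.
= 4.495 GB.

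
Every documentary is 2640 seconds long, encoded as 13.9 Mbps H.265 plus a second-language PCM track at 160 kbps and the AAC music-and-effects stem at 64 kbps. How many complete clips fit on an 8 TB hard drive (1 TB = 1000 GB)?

Audio total: 160 + 64 = 224 kbps = 0.224 Mbps.
Total bitrate: 14.124 Mbps.
Per item: 14.124 Mbps × 2640 s = 37,287 Mb = 4,661 MB.
Capacity: 8 TB = 64,000,000 Mb; 1716.40 items → 1716 complete.

1716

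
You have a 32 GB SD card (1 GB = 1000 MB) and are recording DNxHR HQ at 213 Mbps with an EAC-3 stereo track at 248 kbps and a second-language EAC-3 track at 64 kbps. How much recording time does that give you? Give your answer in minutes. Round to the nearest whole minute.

Audio total: 248 + 64 = 312 kbps = 0.312 Mbps.
Total bitrate: 213 + 0.312 = 213.312 Mbps.
Capacity: 32 GB = 256,000 Mb.
Recording time: 256,000 / 213.312 = 1,200 s ≈ 20.0 minutes.

20 minutes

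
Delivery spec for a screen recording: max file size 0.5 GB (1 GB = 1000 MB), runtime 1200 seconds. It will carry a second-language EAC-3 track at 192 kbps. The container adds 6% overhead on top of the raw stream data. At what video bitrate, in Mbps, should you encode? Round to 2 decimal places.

Budget: 0.5 GB = 4000.0 Mb.
Stream payload after overhead: 4000.0 / 1.06 = 3773.6 Mb.
Total bitrate budget: 3773.6 Mb / 1200 s = 3.145 Mbps.
Audio: 192 kbps = 0.192 Mbps.
Video: 3.145 − 0.192 = 2.953 Mbps.

2.95 Mbps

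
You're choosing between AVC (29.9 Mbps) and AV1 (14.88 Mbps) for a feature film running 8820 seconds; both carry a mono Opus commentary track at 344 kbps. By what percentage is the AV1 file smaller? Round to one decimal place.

Audio: 344 kbps = 0.344 Mbps.
AVC: 30.244 Mbps × 8820 s = 266752.1 Mb = 33.344 GB.
AV1: 15.224 Mbps × 8820 s = 134275.7 Mb = 16.784 GB.
Reduction: (1 − 16.784/33.344) × 100 = 49.66%.

49.7%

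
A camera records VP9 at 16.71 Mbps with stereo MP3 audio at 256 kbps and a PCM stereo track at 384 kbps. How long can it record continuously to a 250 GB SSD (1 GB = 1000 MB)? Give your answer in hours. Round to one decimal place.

32.0 hours

Audio total: 256 + 384 = 640 kbps = 0.640 Mbps.
Total bitrate: 16.71 + 0.640 = 17.350 Mbps.
Capacity: 250 GB = 2,000,000 Mb.
Recording time: 2,000,000 / 17.350 = 115,274 s ≈ 32.0 hours.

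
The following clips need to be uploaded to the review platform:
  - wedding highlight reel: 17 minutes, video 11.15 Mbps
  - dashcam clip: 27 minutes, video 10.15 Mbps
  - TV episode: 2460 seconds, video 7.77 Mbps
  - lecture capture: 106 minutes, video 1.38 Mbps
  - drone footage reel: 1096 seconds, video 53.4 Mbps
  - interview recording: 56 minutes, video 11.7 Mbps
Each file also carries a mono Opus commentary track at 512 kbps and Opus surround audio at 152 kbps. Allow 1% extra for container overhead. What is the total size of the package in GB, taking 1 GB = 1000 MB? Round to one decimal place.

20.7 GB

Audio total: 512 + 152 = 664 kbps = 0.664 Mbps.
wedding highlight reel: 11.814 Mbps × 1020 s × 1.01 = 12170.8 Mb
dashcam clip: 10.814 Mbps × 1620 s × 1.01 = 17693.9 Mb
TV episode: 8.434 Mbps × 2460 s × 1.01 = 20955.1 Mb
lecture capture: 2.044 Mbps × 6360 s × 1.01 = 13129.8 Mb
drone footage reel: 54.064 Mbps × 1096 s × 1.01 = 59846.7 Mb
interview recording: 12.364 Mbps × 3360 s × 1.01 = 41958.5 Mb
Total: 165754.8 Mb = 20719.3 MB.
= 20.72 GB.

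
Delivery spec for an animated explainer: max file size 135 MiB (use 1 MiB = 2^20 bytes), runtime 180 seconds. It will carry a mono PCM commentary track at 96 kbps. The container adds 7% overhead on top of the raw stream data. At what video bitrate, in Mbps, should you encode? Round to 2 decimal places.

Budget: 135 MiB = 1132.5 Mb.
Stream payload after overhead: 1132.5 / 1.07 = 1058.4 Mb.
Total bitrate budget: 1058.4 Mb / 180 s = 5.880 Mbps.
Audio: 96 kbps = 0.096 Mbps.
Video: 5.880 − 0.096 = 5.784 Mbps.

5.78 Mbps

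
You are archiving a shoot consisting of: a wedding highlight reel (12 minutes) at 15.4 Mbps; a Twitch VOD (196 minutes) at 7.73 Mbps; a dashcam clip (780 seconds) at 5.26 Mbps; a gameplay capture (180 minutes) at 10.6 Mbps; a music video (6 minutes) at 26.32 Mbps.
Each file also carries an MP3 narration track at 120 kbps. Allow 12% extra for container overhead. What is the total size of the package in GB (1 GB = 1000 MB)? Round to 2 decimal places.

Audio: 120 kbps = 0.120 Mbps.
wedding highlight reel: 15.520 Mbps × 720 s × 1.12 = 12515.3 Mb
Twitch VOD: 7.850 Mbps × 11760 s × 1.12 = 103393.9 Mb
dashcam clip: 5.380 Mbps × 780 s × 1.12 = 4700.0 Mb
gameplay capture: 10.720 Mbps × 10800 s × 1.12 = 129669.1 Mb
music video: 26.440 Mbps × 360 s × 1.12 = 10660.6 Mb
Total: 260938.9 Mb = 32617.4 MB.
= 32.62 GB.

32.62 GB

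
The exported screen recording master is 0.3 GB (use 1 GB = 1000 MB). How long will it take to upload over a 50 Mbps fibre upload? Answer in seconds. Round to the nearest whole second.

File: 0.3 GB = 2400.0 Mb.
At 50 Mbps: 2400.0 / 50 = 48.0 s ≈ 48 seconds.

48 seconds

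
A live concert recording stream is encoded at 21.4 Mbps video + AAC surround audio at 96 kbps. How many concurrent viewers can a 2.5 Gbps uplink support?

116

Audio: 96 kbps = 0.096 Mbps.
Per-viewer media rate: 21.496 Mbps.
2.5 Gbps = 2,500 Mbps; 2,500 / 21.496 = 116.30 → 116 viewers.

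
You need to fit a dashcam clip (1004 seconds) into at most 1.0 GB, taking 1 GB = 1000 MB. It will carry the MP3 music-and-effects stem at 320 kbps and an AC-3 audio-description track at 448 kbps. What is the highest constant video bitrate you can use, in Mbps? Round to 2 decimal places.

Budget: 1.0 GB = 8000.0 Mb.
Total bitrate budget: 8000.0 Mb / 1004 s = 7.968 Mbps.
Audio total: 320 + 448 = 768 kbps = 0.768 Mbps.
Video: 7.968 − 0.768 = 7.200 Mbps.

7.20 Mbps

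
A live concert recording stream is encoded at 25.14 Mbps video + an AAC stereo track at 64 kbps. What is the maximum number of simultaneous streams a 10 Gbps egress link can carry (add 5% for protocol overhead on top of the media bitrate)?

377

Audio: 64 kbps = 0.064 Mbps.
Per-viewer media rate: 25.204 Mbps.
On the wire with 5% overhead: 26.464 Mbps.
10 Gbps = 10,000 Mbps; 10,000 / 26.464 = 377.87 → 377 viewers.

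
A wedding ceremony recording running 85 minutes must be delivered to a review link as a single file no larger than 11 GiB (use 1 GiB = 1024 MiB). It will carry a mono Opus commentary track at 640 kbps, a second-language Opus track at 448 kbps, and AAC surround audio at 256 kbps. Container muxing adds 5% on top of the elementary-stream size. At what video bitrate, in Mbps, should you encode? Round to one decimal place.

Budget: 11 GiB = 94489.3 Mb.
Stream payload after overhead: 94489.3 / 1.05 = 89989.8 Mb.
85 min = 5100 s
Total bitrate budget: 89989.8 Mb / 5100 s = 17.645 Mbps.
Audio total: 640 + 448 + 256 = 1344 kbps = 1.344 Mbps.
Video: 17.645 − 1.344 = 16.301 Mbps.

16.3 Mbps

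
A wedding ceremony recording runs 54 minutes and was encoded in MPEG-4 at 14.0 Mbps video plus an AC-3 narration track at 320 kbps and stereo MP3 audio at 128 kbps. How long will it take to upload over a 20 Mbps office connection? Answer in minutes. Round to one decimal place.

39.0 minutes

54 min = 3240 s
Audio total: 320 + 128 = 448 kbps = 0.448 Mbps.
Total bitrate: 14.448 Mbps.
File: 14.448 Mbps × 3240 s = 46811.5 Mb.
At 20 Mbps: 46811.5 / 20 = 2340.6 s ≈ 39 minutes.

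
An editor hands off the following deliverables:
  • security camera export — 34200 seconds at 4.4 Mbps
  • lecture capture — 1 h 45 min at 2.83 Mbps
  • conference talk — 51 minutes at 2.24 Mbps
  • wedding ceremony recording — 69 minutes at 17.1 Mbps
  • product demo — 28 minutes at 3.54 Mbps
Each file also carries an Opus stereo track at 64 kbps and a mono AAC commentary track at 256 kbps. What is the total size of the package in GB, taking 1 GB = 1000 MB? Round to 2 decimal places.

33.46 GB

Audio total: 64 + 256 = 320 kbps = 0.320 Mbps.
security camera export: 4.720 Mbps × 34200 s = 161424.0 Mb
lecture capture: 3.150 Mbps × 6300 s = 19845.0 Mb
conference talk: 2.560 Mbps × 3060 s = 7833.6 Mb
wedding ceremony recording: 17.420 Mbps × 4140 s = 72118.8 Mb
product demo: 3.860 Mbps × 1680 s = 6484.8 Mb
Total: 267706.2 Mb = 33463.3 MB.
= 33.46 GB.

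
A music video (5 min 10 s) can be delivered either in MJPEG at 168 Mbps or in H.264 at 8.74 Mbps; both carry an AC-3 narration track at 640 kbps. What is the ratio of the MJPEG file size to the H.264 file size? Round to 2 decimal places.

17.98

5 min 10 s = 310 s
Audio: 640 kbps = 0.640 Mbps.
MJPEG: 168.640 Mbps × 310 s = 52278.4 Mb = 6.535 GB.
H.264: 9.380 Mbps × 310 s = 2907.8 Mb = 0.363 GB.
Ratio: 6.535 / 0.363 = 17.979.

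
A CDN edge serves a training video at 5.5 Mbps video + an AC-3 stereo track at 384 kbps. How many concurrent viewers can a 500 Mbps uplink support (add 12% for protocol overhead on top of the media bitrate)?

Audio: 384 kbps = 0.384 Mbps.
Per-viewer media rate: 5.884 Mbps.
On the wire with 12% overhead: 6.590 Mbps.
500 Mbps = 500.0 Mbps; 500.0 / 6.590 = 75.87 → 75 viewers.

75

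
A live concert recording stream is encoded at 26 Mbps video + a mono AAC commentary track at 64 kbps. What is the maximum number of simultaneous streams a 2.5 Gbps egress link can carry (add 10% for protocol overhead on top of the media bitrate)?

Audio: 64 kbps = 0.064 Mbps.
Per-viewer media rate: 26.064 Mbps.
On the wire with 10% overhead: 28.670 Mbps.
2.5 Gbps = 2,500 Mbps; 2,500 / 28.670 = 87.20 → 87 viewers.

87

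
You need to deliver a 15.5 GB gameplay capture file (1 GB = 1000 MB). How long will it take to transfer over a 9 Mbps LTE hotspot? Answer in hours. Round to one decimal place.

3.8 hours

File: 15.5 GB = 124000.0 Mb.
At 9 Mbps: 124000.0 / 9 = 13777.8 s ≈ 3.83 hours.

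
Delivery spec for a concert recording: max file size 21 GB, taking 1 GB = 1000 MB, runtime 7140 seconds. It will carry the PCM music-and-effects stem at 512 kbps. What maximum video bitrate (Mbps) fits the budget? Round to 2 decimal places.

Budget: 21 GB = 168000.0 Mb.
Total bitrate budget: 168000.0 Mb / 7140 s = 23.529 Mbps.
Audio: 512 kbps = 0.512 Mbps.
Video: 23.529 − 0.512 = 23.017 Mbps.

23.02 Mbps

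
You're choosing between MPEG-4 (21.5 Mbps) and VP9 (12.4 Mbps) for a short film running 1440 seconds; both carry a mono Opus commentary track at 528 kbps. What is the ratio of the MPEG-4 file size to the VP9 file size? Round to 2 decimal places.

1.70

Audio: 528 kbps = 0.528 Mbps.
MPEG-4: 22.028 Mbps × 1440 s = 31720.3 Mb = 3.965 GB.
VP9: 12.928 Mbps × 1440 s = 18616.3 Mb = 2.327 GB.
Ratio: 3.965 / 2.327 = 1.704.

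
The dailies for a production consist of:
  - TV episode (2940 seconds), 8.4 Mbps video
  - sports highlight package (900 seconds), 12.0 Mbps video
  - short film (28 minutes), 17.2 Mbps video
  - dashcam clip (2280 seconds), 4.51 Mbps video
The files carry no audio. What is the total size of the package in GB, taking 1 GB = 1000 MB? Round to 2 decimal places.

9.33 GB

TV episode: 8.400 Mbps × 2940 s = 24696.0 Mb
sports highlight package: 12.000 Mbps × 900 s = 10800.0 Mb
short film: 17.200 Mbps × 1680 s = 28896.0 Mb
dashcam clip: 4.510 Mbps × 2280 s = 10282.8 Mb
Total: 74674.8 Mb = 9334.4 MB.
= 9.334 GB.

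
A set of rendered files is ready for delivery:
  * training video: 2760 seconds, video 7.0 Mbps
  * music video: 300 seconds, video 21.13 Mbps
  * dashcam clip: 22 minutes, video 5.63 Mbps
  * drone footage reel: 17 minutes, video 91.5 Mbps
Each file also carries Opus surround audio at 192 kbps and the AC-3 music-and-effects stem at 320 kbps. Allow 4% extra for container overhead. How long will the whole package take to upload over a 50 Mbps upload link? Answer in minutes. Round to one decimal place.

Audio total: 192 + 320 = 512 kbps = 0.512 Mbps.
training video: 7.512 Mbps × 2760 s × 1.04 = 21562.4 Mb
music video: 21.642 Mbps × 300 s × 1.04 = 6752.3 Mb
dashcam clip: 6.142 Mbps × 1320 s × 1.04 = 8431.7 Mb
drone footage reel: 92.012 Mbps × 1020 s × 1.04 = 97606.3 Mb
Total: 134352.8 Mb = 16794.1 MB.
At 50 Mbps: 134352.8 / 50 = 2687 s ≈ 44.8 minutes.

44.8 minutes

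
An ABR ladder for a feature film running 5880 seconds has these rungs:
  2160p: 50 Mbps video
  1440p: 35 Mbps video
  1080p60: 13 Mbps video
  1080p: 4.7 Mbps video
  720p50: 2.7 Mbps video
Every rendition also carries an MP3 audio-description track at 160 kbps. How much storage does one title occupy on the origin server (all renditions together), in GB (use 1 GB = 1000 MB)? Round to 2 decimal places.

Audio: 160 kbps = 0.160 Mbps.
Sum of rendition bitrates: (50+0.160) + (35+0.160) + (13+0.160) + (4.7+0.160) + (2.7+0.160) = 106.200 Mbps.
× 5880 s = 624,456 Mb = 78,057 MB = 78.06 GB.

78.06 GB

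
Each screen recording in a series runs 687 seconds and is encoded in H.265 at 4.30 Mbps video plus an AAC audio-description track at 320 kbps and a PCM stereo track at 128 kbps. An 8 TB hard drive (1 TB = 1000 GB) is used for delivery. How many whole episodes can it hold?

Audio total: 320 + 128 = 448 kbps = 0.448 Mbps.
Total bitrate: 4.748 Mbps.
Per item: 4.748 Mbps × 687 s = 3,262 Mb = 407.7 MB.
Capacity: 8 TB = 64,000,000 Mb; 19620.61 items → 19620 complete.

19620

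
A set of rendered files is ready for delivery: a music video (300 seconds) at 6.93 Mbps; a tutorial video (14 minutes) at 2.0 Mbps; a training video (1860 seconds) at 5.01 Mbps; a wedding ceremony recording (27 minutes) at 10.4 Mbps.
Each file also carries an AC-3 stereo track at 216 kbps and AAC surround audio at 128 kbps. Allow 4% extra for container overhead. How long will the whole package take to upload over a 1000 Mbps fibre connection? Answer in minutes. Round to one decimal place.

Audio total: 216 + 128 = 344 kbps = 0.344 Mbps.
music video: 7.274 Mbps × 300 s × 1.04 = 2269.5 Mb
tutorial video: 2.344 Mbps × 840 s × 1.04 = 2047.7 Mb
training video: 5.354 Mbps × 1860 s × 1.04 = 10356.8 Mb
wedding ceremony recording: 10.744 Mbps × 1620 s × 1.04 = 18101.5 Mb
Total: 32775.5 Mb = 4096.9 MB.
At 1000 Mbps: 32775.5 / 1000 = 33 s ≈ 0.546 minutes.

0.5 minutes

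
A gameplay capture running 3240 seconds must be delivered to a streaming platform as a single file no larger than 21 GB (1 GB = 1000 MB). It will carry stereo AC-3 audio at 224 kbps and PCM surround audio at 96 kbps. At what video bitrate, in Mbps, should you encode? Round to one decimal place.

51.5 Mbps

Budget: 21 GB = 168000.0 Mb.
Total bitrate budget: 168000.0 Mb / 3240 s = 51.852 Mbps.
Audio total: 224 + 96 = 320 kbps = 0.320 Mbps.
Video: 51.852 − 0.320 = 51.532 Mbps.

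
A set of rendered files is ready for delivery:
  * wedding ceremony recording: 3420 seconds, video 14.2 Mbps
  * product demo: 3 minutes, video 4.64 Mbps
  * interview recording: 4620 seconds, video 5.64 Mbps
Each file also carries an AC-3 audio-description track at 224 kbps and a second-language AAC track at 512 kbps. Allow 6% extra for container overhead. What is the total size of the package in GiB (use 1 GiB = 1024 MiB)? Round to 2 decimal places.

10.06 GiB

Audio total: 224 + 512 = 736 kbps = 0.736 Mbps.
wedding ceremony recording: 14.936 Mbps × 3420 s × 1.06 = 54146.0 Mb
product demo: 5.376 Mbps × 180 s × 1.06 = 1025.7 Mb
interview recording: 6.376 Mbps × 4620 s × 1.06 = 31224.5 Mb
Total: 86396.3 Mb = 10799.5 MB.
= 10.06 GiB.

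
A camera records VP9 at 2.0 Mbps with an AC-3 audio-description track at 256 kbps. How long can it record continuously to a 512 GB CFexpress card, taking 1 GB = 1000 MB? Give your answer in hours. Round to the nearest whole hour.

504 hours

Audio: 256 kbps = 0.256 Mbps.
Total bitrate: 2.0 + 0.256 = 2.256 Mbps.
Capacity: 512 GB = 4,096,000 Mb.
Recording time: 4,096,000 / 2.256 = 1,815,603 s ≈ 504 hours.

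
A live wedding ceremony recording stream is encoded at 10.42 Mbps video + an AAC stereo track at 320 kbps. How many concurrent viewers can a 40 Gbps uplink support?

3724

Audio: 320 kbps = 0.320 Mbps.
Per-viewer media rate: 10.740 Mbps.
40 Gbps = 40,000 Mbps; 40,000 / 10.740 = 3724.39 → 3724 viewers.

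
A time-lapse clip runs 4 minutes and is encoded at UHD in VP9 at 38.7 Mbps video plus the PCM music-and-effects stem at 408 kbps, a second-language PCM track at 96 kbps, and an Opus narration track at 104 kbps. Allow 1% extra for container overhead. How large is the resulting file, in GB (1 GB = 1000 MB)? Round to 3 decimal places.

4 min = 240 s
Audio total: 408 + 96 + 104 = 608 kbps = 0.608 Mbps.
Total bitrate: 38.7 + 0.608 = 39.308 Mbps.
Stream data: 39.308 Mbps × 240 s = 9433.9 Mb.
With 1% container overhead: ×1.01.
9,528 Mb ÷ 8 = 1,191 MB → 1.191 GB.

1.191 GB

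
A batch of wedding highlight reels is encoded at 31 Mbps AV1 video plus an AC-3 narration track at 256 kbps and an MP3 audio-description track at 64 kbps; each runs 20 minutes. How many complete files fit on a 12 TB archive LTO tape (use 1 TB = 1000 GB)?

2554

20 min = 1200 s
Audio total: 256 + 64 = 320 kbps = 0.320 Mbps.
Total bitrate: 31.320 Mbps.
Per item: 31.320 Mbps × 1200 s = 37,584 Mb = 4,698 MB.
Capacity: 12 TB = 96,000,000 Mb; 2554.28 items → 2554 complete.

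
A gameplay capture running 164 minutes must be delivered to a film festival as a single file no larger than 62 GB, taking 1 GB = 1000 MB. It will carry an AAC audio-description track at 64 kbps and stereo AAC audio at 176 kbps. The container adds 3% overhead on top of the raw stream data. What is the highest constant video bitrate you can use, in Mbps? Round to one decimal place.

Budget: 62 GB = 496000.0 Mb.
Stream payload after overhead: 496000.0 / 1.03 = 481553.4 Mb.
164 min = 9840 s
Total bitrate budget: 481553.4 Mb / 9840 s = 48.938 Mbps.
Audio total: 64 + 176 = 240 kbps = 0.240 Mbps.
Video: 48.938 − 0.240 = 48.698 Mbps.

48.7 Mbps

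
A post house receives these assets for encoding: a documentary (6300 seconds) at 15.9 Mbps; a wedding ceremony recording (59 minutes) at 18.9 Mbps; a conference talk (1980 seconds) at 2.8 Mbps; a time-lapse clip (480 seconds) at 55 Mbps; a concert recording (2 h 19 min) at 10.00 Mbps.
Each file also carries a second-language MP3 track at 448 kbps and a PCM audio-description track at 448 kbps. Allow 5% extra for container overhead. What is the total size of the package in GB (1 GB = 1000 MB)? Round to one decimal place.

39.5 GB

Audio total: 448 + 448 = 896 kbps = 0.896 Mbps.
documentary: 16.796 Mbps × 6300 s × 1.05 = 111105.5 Mb
wedding ceremony recording: 19.796 Mbps × 3540 s × 1.05 = 73581.7 Mb
conference talk: 3.696 Mbps × 1980 s × 1.05 = 7684.0 Mb
time-lapse clip: 55.896 Mbps × 480 s × 1.05 = 28171.6 Mb
concert recording: 10.896 Mbps × 8340 s × 1.05 = 95416.3 Mb
Total: 315959.1 Mb = 39494.9 MB.
= 39.49 GB.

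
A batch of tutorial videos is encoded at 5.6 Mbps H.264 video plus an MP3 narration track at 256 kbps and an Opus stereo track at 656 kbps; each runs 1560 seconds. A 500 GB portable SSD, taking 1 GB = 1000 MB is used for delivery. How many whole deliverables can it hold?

Audio total: 256 + 656 = 912 kbps = 0.912 Mbps.
Total bitrate: 6.512 Mbps.
Per item: 6.512 Mbps × 1560 s = 10,159 Mb = 1,270 MB.
Capacity: 500 GB = 4,000,000 Mb; 393.75 items → 393 complete.

393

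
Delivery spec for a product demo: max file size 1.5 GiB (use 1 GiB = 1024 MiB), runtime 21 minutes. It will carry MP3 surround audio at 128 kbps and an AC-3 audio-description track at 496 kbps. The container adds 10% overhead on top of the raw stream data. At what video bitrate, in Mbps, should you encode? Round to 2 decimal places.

8.67 Mbps

Budget: 1.5 GiB = 12884.9 Mb.
Stream payload after overhead: 12884.9 / 1.10 = 11713.5 Mb.
21 min = 1260 s
Total bitrate budget: 11713.5 Mb / 1260 s = 9.296 Mbps.
Audio total: 128 + 496 = 624 kbps = 0.624 Mbps.
Video: 9.296 − 0.624 = 8.672 Mbps.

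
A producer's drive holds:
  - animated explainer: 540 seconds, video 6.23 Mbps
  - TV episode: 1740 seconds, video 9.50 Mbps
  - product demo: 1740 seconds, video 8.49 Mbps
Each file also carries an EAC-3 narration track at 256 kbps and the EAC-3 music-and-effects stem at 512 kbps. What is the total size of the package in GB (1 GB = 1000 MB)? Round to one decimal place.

4.7 GB

Audio total: 256 + 512 = 768 kbps = 0.768 Mbps.
animated explainer: 6.998 Mbps × 540 s = 3778.9 Mb
TV episode: 10.268 Mbps × 1740 s = 17866.3 Mb
product demo: 9.258 Mbps × 1740 s = 16108.9 Mb
Total: 37754.2 Mb = 4719.3 MB.
= 4.719 GB.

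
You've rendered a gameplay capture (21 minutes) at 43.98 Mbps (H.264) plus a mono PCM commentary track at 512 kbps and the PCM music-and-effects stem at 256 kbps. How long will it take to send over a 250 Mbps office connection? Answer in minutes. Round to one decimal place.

21 min = 1260 s
Audio total: 512 + 256 = 768 kbps = 0.768 Mbps.
Total bitrate: 44.748 Mbps.
File: 44.748 Mbps × 1260 s = 56382.5 Mb.
At 250 Mbps: 56382.5 / 250 = 225.5 s ≈ 3.76 minutes.

3.8 minutes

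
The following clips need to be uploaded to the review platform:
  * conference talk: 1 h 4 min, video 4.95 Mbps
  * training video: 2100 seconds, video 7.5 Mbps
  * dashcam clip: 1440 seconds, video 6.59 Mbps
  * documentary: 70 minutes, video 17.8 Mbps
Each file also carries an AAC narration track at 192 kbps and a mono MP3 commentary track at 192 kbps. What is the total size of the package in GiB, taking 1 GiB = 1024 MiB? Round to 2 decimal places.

14.37 GiB

Audio total: 192 + 192 = 384 kbps = 0.384 Mbps.
conference talk: 5.334 Mbps × 3840 s = 20482.6 Mb
training video: 7.884 Mbps × 2100 s = 16556.4 Mb
dashcam clip: 6.974 Mbps × 1440 s = 10042.6 Mb
documentary: 18.184 Mbps × 4200 s = 76372.8 Mb
Total: 123454.3 Mb = 15431.8 MB.
= 14.37 GiB.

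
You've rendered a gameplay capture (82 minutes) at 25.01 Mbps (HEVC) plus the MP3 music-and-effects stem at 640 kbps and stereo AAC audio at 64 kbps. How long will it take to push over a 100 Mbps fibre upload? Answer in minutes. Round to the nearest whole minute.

21 minutes

82 min = 4920 s
Audio total: 640 + 64 = 704 kbps = 0.704 Mbps.
Total bitrate: 25.714 Mbps.
File: 25.714 Mbps × 4920 s = 126512.9 Mb.
At 100 Mbps: 126512.9 / 100 = 1265.1 s ≈ 21.1 minutes.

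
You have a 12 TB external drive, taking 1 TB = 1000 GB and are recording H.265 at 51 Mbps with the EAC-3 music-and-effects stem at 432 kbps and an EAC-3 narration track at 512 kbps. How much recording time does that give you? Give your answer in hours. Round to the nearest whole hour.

Audio total: 432 + 512 = 944 kbps = 0.944 Mbps.
Total bitrate: 51 + 0.944 = 51.944 Mbps.
Capacity: 12 TB = 96,000,000 Mb.
Recording time: 96,000,000 / 51.944 = 1,848,144 s ≈ 513 hours.

513 hours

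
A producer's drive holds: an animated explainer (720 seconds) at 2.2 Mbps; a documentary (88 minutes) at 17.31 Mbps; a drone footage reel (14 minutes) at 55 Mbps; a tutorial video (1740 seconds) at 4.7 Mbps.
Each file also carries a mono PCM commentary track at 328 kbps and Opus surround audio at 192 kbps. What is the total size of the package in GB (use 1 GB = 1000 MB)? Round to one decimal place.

Audio total: 328 + 192 = 520 kbps = 0.520 Mbps.
animated explainer: 2.720 Mbps × 720 s = 1958.4 Mb
documentary: 17.830 Mbps × 5280 s = 94142.4 Mb
drone footage reel: 55.520 Mbps × 840 s = 46636.8 Mb
tutorial video: 5.220 Mbps × 1740 s = 9082.8 Mb
Total: 151820.4 Mb = 18977.5 MB.
= 18.98 GB.

19.0 GB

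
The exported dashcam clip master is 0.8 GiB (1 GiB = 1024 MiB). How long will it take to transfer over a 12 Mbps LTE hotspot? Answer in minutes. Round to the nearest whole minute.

10 minutes

File: 0.8 GiB = 6871.9 Mb.
At 12 Mbps: 6871.9 / 12 = 572.7 s ≈ 9.54 minutes.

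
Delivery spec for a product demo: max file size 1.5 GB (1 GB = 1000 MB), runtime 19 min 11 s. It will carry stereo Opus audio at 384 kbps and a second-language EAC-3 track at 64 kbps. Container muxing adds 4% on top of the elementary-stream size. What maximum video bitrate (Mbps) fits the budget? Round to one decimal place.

Budget: 1.5 GB = 12000.0 Mb.
Stream payload after overhead: 12000.0 / 1.04 = 11538.5 Mb.
19 min 11 s = 1151 s
Total bitrate budget: 11538.5 Mb / 1151 s = 10.025 Mbps.
Audio total: 384 + 64 = 448 kbps = 0.448 Mbps.
Video: 10.025 − 0.448 = 9.577 Mbps.

9.6 Mbps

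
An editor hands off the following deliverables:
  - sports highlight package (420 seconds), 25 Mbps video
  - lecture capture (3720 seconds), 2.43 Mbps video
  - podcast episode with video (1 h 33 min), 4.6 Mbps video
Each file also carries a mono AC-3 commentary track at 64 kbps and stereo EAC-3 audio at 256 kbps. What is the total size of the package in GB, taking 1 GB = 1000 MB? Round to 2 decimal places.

6.04 GB

Audio total: 64 + 256 = 320 kbps = 0.320 Mbps.
sports highlight package: 25.320 Mbps × 420 s = 10634.4 Mb
lecture capture: 2.750 Mbps × 3720 s = 10230.0 Mb
podcast episode with video: 4.920 Mbps × 5580 s = 27453.6 Mb
Total: 48318.0 Mb = 6039.8 MB.
= 6.040 GB.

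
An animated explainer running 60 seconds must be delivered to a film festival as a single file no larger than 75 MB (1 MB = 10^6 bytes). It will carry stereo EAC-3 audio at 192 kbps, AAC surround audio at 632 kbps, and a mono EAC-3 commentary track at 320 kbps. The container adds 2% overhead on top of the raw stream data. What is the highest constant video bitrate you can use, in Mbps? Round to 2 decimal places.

Budget: 75 MB = 600.0 Mb.
Stream payload after overhead: 600.0 / 1.02 = 588.2 Mb.
Total bitrate budget: 588.2 Mb / 60 s = 9.804 Mbps.
Audio total: 192 + 632 + 320 = 1144 kbps = 1.144 Mbps.
Video: 9.804 − 1.144 = 8.660 Mbps.

8.66 Mbps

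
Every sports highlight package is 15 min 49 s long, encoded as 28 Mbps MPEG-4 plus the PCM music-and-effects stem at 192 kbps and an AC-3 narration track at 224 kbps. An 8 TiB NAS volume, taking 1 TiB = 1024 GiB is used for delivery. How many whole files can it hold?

15 min 49 s = 949 s
Audio total: 192 + 224 = 416 kbps = 0.416 Mbps.
Total bitrate: 28.416 Mbps.
Per item: 28.416 Mbps × 949 s = 26,967 Mb = 3,371 MB.
Capacity: 8 TiB = 70,368,744 Mb; 2609.46 items → 2609 complete.

2609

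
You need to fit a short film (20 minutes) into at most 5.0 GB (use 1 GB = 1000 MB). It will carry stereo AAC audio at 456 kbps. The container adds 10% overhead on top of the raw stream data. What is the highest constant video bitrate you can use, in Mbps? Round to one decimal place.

29.8 Mbps

Budget: 5.0 GB = 40000.0 Mb.
Stream payload after overhead: 40000.0 / 1.10 = 36363.6 Mb.
20 min = 1200 s
Total bitrate budget: 36363.6 Mb / 1200 s = 30.303 Mbps.
Audio: 456 kbps = 0.456 Mbps.
Video: 30.303 − 0.456 = 29.847 Mbps.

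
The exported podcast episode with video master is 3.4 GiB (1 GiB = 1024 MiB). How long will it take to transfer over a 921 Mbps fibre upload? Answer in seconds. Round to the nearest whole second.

File: 3.4 GiB = 29205.8 Mb.
At 921 Mbps: 29205.8 / 921 = 31.7 s ≈ 31.7 seconds.

32 seconds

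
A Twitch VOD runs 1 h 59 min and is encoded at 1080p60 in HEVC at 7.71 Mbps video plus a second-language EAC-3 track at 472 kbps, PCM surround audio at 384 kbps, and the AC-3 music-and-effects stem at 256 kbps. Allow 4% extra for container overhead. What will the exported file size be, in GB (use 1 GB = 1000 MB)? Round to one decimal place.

8.2 GB

1 h 59 min = 119 min = 7140 s
Audio total: 472 + 384 + 256 = 1112 kbps = 1.112 Mbps.
Total bitrate: 7.71 + 1.112 = 8.822 Mbps.
Stream data: 8.822 Mbps × 7140 s = 62989.1 Mb.
With 4% container overhead: ×1.04.
65,509 Mb ÷ 8 = 8,189 MB → 8.189 GB.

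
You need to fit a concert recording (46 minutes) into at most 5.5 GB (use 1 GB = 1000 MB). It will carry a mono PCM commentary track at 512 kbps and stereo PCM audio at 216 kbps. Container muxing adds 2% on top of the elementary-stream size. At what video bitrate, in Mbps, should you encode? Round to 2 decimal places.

14.90 Mbps

Budget: 5.5 GB = 44000.0 Mb.
Stream payload after overhead: 44000.0 / 1.02 = 43137.3 Mb.
46 min = 2760 s
Total bitrate budget: 43137.3 Mb / 2760 s = 15.629 Mbps.
Audio total: 512 + 216 = 728 kbps = 0.728 Mbps.
Video: 15.629 − 0.728 = 14.901 Mbps.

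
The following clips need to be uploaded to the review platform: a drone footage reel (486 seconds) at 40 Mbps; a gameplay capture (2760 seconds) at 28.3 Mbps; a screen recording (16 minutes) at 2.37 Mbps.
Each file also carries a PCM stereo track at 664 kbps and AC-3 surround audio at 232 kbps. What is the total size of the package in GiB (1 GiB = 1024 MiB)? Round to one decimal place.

Audio total: 664 + 232 = 896 kbps = 0.896 Mbps.
drone footage reel: 40.896 Mbps × 486 s = 19875.5 Mb
gameplay capture: 29.196 Mbps × 2760 s = 80581.0 Mb
screen recording: 3.266 Mbps × 960 s = 3135.4 Mb
Total: 103591.8 Mb = 12949.0 MB.
= 12.06 GiB.

12.1 GiB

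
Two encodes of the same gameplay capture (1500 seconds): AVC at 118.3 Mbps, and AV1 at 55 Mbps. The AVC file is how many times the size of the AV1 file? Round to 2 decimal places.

AVC: 118.300 Mbps × 1500 s = 177450.0 Mb = 22.181 GB.
AV1: 55.000 Mbps × 1500 s = 82500.0 Mb = 10.312 GB.
Ratio: 22.181 / 10.312 = 2.151.

2.15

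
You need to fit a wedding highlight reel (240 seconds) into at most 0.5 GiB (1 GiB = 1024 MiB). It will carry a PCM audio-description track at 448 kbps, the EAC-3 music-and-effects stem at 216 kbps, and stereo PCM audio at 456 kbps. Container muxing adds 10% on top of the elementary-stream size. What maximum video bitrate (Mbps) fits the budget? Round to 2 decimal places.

Budget: 0.5 GiB = 4295.0 Mb.
Stream payload after overhead: 4295.0 / 1.10 = 3904.5 Mb.
Total bitrate budget: 3904.5 Mb / 240 s = 16.269 Mbps.
Audio total: 448 + 216 + 456 = 1120 kbps = 1.120 Mbps.
Video: 16.269 − 1.120 = 15.149 Mbps.

15.15 Mbps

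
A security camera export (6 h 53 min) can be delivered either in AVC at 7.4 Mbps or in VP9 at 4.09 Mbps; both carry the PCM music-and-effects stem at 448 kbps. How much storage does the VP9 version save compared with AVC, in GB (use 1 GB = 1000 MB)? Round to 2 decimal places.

10.25 GB

6 h 53 min = 413 min = 24780 s
Audio: 448 kbps = 0.448 Mbps.
AVC: 7.848 Mbps × 24780 s = 194473.4 Mb = 24.309 GB.
VP9: 4.538 Mbps × 24780 s = 112451.6 Mb = 14.056 GB.
Saving: 24.309 − 14.056 = 10.253 GB.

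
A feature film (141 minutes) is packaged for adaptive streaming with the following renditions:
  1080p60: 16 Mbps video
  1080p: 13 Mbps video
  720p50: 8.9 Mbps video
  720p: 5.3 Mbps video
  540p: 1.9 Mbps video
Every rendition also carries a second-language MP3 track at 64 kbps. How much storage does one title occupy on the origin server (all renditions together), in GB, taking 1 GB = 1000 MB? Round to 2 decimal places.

48.03 GB

141 min = 8460 s
Audio: 64 kbps = 0.064 Mbps.
Sum of rendition bitrates: (16+0.064) + (13+0.064) + (8.9+0.064) + (5.3+0.064) + (1.9+0.064) = 45.420 Mbps.
× 8460 s = 384,253 Mb = 48,032 MB = 48.03 GB.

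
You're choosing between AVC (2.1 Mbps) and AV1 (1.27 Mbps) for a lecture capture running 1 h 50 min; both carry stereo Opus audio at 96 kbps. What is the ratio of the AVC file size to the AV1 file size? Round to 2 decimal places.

1.61

1 h 50 min = 110 min = 6600 s
Audio: 96 kbps = 0.096 Mbps.
AVC: 2.196 Mbps × 6600 s = 14493.6 Mb = 1.687 GiB.
AV1: 1.366 Mbps × 6600 s = 9015.6 Mb = 1.050 GiB.
Ratio: 1.687 / 1.050 = 1.608.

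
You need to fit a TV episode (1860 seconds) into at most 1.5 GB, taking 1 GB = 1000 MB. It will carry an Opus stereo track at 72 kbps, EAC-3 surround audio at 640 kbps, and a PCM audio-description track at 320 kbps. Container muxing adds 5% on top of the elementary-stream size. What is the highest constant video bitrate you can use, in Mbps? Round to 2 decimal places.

5.11 Mbps

Budget: 1.5 GB = 12000.0 Mb.
Stream payload after overhead: 12000.0 / 1.05 = 11428.6 Mb.
Total bitrate budget: 11428.6 Mb / 1860 s = 6.144 Mbps.
Audio total: 72 + 640 + 320 = 1032 kbps = 1.032 Mbps.
Video: 6.144 − 1.032 = 5.112 Mbps.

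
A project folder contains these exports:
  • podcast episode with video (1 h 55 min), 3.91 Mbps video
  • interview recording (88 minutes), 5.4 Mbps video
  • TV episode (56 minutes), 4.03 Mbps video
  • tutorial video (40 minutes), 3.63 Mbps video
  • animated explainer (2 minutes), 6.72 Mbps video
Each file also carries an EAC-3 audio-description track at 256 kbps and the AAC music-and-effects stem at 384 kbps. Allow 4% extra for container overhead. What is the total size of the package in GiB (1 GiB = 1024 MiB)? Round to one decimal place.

Audio total: 256 + 384 = 640 kbps = 0.640 Mbps.
podcast episode with video: 4.550 Mbps × 6900 s × 1.04 = 32650.8 Mb
interview recording: 6.040 Mbps × 5280 s × 1.04 = 33166.8 Mb
TV episode: 4.670 Mbps × 3360 s × 1.04 = 16318.8 Mb
tutorial video: 4.270 Mbps × 2400 s × 1.04 = 10657.9 Mb
animated explainer: 7.360 Mbps × 120 s × 1.04 = 918.5 Mb
Total: 93712.9 Mb = 11714.1 MB.
= 10.91 GiB.

10.9 GiB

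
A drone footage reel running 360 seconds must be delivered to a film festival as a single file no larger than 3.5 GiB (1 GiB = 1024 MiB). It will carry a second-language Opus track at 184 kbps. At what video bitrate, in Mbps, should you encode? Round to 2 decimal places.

83.33 Mbps

Budget: 3.5 GiB = 30064.8 Mb.
Total bitrate budget: 30064.8 Mb / 360 s = 83.513 Mbps.
Audio: 184 kbps = 0.184 Mbps.
Video: 83.513 − 0.184 = 83.329 Mbps.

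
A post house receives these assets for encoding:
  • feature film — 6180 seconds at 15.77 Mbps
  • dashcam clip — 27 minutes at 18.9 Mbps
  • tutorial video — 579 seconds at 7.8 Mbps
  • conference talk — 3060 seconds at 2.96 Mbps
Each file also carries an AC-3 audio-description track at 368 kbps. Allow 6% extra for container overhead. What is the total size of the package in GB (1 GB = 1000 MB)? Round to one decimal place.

19.3 GB

Audio: 368 kbps = 0.368 Mbps.
feature film: 16.138 Mbps × 6180 s × 1.06 = 105716.8 Mb
dashcam clip: 19.268 Mbps × 1620 s × 1.06 = 33087.0 Mb
tutorial video: 8.168 Mbps × 579 s × 1.06 = 5013.0 Mb
conference talk: 3.328 Mbps × 3060 s × 1.06 = 10794.7 Mb
Total: 154611.5 Mb = 19326.4 MB.
= 19.33 GB.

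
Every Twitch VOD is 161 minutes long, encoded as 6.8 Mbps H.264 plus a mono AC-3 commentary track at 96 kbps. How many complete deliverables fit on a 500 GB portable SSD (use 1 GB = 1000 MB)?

60

161 min = 9660 s
Audio: 96 kbps = 0.096 Mbps.
Total bitrate: 6.896 Mbps.
Per item: 6.896 Mbps × 9660 s = 66,615 Mb = 8,327 MB.
Capacity: 500 GB = 4,000,000 Mb; 60.05 items → 60 complete.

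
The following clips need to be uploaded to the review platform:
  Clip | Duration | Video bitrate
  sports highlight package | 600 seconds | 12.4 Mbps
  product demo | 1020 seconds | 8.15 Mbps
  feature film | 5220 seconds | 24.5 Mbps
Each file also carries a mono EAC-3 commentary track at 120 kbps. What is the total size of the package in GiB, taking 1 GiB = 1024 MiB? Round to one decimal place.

Audio: 120 kbps = 0.120 Mbps.
sports highlight package: 12.520 Mbps × 600 s = 7512.0 Mb
product demo: 8.270 Mbps × 1020 s = 8435.4 Mb
feature film: 24.620 Mbps × 5220 s = 128516.4 Mb
Total: 144463.8 Mb = 18058.0 MB.
= 16.82 GiB.

16.8 GiB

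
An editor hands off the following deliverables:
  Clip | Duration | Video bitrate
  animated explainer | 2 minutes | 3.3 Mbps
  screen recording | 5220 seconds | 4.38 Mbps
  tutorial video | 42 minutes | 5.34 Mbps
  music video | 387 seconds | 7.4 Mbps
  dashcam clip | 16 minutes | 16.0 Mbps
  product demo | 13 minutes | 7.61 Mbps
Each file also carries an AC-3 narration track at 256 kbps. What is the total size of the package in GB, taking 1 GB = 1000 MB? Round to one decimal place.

7.9 GB

Audio: 256 kbps = 0.256 Mbps.
animated explainer: 3.556 Mbps × 120 s = 426.7 Mb
screen recording: 4.636 Mbps × 5220 s = 24199.9 Mb
tutorial video: 5.596 Mbps × 2520 s = 14101.9 Mb
music video: 7.656 Mbps × 387 s = 2962.9 Mb
dashcam clip: 16.256 Mbps × 960 s = 15605.8 Mb
product demo: 7.866 Mbps × 780 s = 6135.5 Mb
Total: 63432.7 Mb = 7929.1 MB.
= 7.929 GB.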